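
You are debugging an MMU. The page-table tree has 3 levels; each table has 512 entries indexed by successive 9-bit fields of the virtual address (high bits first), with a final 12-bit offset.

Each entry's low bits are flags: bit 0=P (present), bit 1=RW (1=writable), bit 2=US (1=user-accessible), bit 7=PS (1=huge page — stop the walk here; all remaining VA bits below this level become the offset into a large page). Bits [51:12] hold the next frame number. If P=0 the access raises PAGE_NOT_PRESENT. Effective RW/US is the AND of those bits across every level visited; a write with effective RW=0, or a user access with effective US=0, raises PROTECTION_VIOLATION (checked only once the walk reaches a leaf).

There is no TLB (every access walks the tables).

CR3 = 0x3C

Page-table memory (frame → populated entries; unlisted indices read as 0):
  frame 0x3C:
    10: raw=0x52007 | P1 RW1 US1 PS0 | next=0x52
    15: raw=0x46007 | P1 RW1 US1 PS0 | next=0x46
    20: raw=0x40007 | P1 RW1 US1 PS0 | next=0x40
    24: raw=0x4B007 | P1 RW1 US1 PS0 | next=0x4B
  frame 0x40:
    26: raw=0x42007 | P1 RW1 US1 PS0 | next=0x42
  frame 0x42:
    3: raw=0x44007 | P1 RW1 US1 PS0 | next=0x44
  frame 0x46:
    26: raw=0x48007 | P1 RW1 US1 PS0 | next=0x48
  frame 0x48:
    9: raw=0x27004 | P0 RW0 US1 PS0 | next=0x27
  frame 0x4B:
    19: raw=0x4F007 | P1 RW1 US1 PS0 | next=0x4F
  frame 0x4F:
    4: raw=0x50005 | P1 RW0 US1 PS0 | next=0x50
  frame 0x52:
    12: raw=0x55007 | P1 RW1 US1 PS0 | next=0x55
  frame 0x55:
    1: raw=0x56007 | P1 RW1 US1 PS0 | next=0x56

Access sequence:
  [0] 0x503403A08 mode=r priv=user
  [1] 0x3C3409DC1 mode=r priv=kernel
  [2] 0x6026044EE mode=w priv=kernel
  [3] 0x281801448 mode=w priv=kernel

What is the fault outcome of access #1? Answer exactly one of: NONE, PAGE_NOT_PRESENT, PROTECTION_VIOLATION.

Walk each access:
#0 VA=0x503403A08 (r,user):
  lvl0: tbl 0x3C, slot 20 ⇒ 0x40007 (P1/RW1/US1/PS0)
  lvl1: tbl 0x40, slot 26 ⇒ 0x42007 (P1/RW1/US1/PS0)
  lvl2: tbl 0x42, slot 3 ⇒ 0x44007 (P1/RW1/US1/PS0)
  → PA=0x44A08  (3 entries read)
#1 VA=0x3C3409DC1 (r,kernel):
  lvl0: tbl 0x3C, slot 15 ⇒ 0x46007 (P1/RW1/US1/PS0)
  lvl1: tbl 0x46, slot 26 ⇒ 0x48007 (P1/RW1/US1/PS0)
  lvl2: tbl 0x48, slot 9 ⇒ 0x27004 (P0/RW0/US1/PS0)
  → PAGE_NOT_PRESENT  (3 entries read)
#2 VA=0x6026044EE (w,kernel):
  lvl0: tbl 0x3C, slot 24 ⇒ 0x4B007 (P1/RW1/US1/PS0)
  lvl1: tbl 0x4B, slot 19 ⇒ 0x4F007 (P1/RW1/US1/PS0)
  lvl2: tbl 0x4F, slot 4 ⇒ 0x50005 (P1/RW0/US1/PS0)
  → PROTECTION_VIOLATION  (3 entries read)
#3 VA=0x281801448 (w,kernel):
  lvl0: tbl 0x3C, slot 10 ⇒ 0x52007 (P1/RW1/US1/PS0)
  lvl1: tbl 0x52, slot 12 ⇒ 0x55007 (P1/RW1/US1/PS0)
  lvl2: tbl 0x55, slot 1 ⇒ 0x56007 (P1/RW1/US1/PS0)
  → PA=0x56448  (3 entries read)

Access #1 fault: PAGE_NOT_PRESENT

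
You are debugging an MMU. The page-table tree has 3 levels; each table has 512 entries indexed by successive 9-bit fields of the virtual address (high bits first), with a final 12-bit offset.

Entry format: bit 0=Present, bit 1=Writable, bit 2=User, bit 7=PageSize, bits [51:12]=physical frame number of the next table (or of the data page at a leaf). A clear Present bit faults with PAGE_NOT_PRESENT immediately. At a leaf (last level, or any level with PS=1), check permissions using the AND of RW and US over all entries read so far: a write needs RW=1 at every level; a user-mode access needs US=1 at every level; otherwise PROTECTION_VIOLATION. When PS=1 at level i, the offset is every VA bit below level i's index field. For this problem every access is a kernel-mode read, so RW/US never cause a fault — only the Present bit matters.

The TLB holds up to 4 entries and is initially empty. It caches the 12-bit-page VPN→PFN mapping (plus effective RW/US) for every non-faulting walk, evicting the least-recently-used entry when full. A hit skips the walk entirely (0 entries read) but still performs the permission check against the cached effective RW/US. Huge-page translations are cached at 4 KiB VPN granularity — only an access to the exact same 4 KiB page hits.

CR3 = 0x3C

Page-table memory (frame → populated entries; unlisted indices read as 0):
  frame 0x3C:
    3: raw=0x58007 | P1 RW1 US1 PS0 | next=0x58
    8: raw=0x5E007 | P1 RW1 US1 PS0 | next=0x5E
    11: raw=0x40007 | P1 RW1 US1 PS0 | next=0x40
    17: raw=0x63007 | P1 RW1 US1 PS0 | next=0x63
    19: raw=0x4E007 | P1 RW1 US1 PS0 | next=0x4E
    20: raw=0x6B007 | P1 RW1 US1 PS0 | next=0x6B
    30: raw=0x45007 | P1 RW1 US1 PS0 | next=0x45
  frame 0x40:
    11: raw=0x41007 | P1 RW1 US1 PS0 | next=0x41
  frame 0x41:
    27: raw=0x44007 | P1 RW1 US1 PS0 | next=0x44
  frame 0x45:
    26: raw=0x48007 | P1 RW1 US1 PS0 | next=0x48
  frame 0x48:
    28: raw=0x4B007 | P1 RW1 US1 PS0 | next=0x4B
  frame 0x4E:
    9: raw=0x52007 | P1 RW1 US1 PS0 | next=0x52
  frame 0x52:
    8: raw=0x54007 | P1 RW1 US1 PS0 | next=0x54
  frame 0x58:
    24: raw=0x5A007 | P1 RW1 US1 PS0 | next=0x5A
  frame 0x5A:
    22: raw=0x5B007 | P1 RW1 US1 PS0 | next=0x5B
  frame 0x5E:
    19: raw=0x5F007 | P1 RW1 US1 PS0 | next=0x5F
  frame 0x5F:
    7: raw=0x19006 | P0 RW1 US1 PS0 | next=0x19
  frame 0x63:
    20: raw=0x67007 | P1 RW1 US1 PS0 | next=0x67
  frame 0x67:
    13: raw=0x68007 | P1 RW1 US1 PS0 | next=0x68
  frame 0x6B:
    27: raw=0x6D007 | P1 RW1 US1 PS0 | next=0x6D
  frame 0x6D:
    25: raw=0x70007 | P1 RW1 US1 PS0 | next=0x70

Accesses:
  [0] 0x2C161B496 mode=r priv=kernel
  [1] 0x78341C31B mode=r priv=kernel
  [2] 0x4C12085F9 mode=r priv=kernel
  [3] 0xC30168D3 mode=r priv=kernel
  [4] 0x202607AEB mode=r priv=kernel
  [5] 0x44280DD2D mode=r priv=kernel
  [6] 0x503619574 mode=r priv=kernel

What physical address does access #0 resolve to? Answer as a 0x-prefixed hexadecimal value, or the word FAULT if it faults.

Walk each access:
#0 VA=0x2C161B496 (r,kernel):
  L0: frame=0x3C idx=11 entry=0x40007 [P=1 RW=1 US=1 PS=0]
  L1: frame=0x40 idx=11 entry=0x41007 [P=1 RW=1 US=1 PS=0]
  L2: frame=0x41 idx=27 entry=0x44007 [P=1 RW=1 US=1 PS=0]
  → PA=0x44496  (3 entries read)
#1 VA=0x78341C31B (r,kernel):
  L0: frame=0x3C idx=30 entry=0x45007 [P=1 RW=1 US=1 PS=0]
  L1: frame=0x45 idx=26 entry=0x48007 [P=1 RW=1 US=1 PS=0]
  L2: frame=0x48 idx=28 entry=0x4B007 [P=1 RW=1 US=1 PS=0]
  → PA=0x4B31B  (3 entries read)
#2 VA=0x4C12085F9 (r,kernel):
  L0: frame=0x3C idx=19 entry=0x4E007 [P=1 RW=1 US=1 PS=0]
  L1: frame=0x4E idx=9 entry=0x52007 [P=1 RW=1 US=1 PS=0]
  L2: frame=0x52 idx=8 entry=0x54007 [P=1 RW=1 US=1 PS=0]
  → PA=0x545F9  (3 entries read)
#3 VA=0xC30168D3 (r,kernel):
  L0: frame=0x3C idx=3 entry=0x58007 [P=1 RW=1 US=1 PS=0]
  L1: frame=0x58 idx=24 entry=0x5A007 [P=1 RW=1 US=1 PS=0]
  L2: frame=0x5A idx=22 entry=0x5B007 [P=1 RW=1 US=1 PS=0]
  → PA=0x5B8D3  (3 entries read)
#4 VA=0x202607AEB (r,kernel):
  L0: frame=0x3C idx=8 entry=0x5E007 [P=1 RW=1 US=1 PS=0]
  L1: frame=0x5E idx=19 entry=0x5F007 [P=1 RW=1 US=1 PS=0]
  L2: frame=0x5F idx=7 entry=0x19006 [P=0 RW=1 US=1 PS=0]
  ⇒ fault: PAGE_NOT_PRESENT  — 3 lookups
#5 VA=0x44280DD2D (r,kernel):
  L0: frame=0x3C idx=17 entry=0x63007 [P=1 RW=1 US=1 PS=0]
  L1: frame=0x63 idx=20 entry=0x67007 [P=1 RW=1 US=1 PS=0]
  L2: frame=0x67 idx=13 entry=0x68007 [P=1 RW=1 US=1 PS=0]
  → PA=0x68D2D  (3 entries read)
#6 VA=0x503619574 (r,kernel):
  L0: frame=0x3C idx=20 entry=0x6B007 [P=1 RW=1 US=1 PS=0]
  L1: frame=0x6B idx=27 entry=0x6D007 [P=1 RW=1 US=1 PS=0]
  L2: frame=0x6D idx=25 entry=0x70007 [P=1 RW=1 US=1 PS=0]
  → PA=0x70574  (3 entries read)

Access #0 PA: 0x44496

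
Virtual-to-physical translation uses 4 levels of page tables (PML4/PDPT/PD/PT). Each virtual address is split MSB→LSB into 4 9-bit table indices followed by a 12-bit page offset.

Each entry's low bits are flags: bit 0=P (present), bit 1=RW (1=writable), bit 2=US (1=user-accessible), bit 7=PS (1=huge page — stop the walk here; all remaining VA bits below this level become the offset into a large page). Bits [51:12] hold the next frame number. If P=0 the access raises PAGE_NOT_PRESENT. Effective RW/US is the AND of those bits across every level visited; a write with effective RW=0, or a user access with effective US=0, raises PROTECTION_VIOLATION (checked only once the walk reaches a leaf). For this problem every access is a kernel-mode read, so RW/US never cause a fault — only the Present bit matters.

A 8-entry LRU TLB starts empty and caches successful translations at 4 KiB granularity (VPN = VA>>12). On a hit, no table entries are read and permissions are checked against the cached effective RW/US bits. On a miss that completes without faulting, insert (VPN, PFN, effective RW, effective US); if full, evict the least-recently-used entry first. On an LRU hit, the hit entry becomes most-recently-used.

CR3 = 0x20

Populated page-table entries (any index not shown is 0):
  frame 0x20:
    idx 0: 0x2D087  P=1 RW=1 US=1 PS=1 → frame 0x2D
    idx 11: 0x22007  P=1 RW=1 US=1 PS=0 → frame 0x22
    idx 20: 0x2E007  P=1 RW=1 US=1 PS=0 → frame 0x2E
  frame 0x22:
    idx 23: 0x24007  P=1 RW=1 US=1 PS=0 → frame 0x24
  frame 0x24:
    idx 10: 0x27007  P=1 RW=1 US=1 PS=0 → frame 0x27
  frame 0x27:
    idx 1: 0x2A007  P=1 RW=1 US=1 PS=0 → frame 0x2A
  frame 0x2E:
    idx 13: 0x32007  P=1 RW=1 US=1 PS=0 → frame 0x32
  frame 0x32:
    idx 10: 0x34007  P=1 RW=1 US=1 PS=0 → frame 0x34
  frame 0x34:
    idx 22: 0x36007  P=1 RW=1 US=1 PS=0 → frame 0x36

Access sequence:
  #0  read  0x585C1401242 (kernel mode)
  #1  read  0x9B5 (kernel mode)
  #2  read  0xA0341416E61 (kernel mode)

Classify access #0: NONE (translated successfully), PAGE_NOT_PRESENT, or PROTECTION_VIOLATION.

Trace:
#0 VA=0x585C1401242 (r,kernel):
  [0] read 0x20 idx=11: raw=0x22007 flags P=1 W=1 U=1 S=0
  [1] read 0x22 idx=23: raw=0x24007 flags P=1 W=1 U=1 S=0
  [2] read 0x24 idx=10: raw=0x27007 flags P=1 W=1 U=1 S=0
  [3] read 0x27 idx=1: raw=0x2A007 flags P=1 W=1 U=1 S=0
  ✓ 0x2A242  — 4 lookups
#1 VA=0x9B5 (r,kernel):
  [0] read 0x20 idx=0: raw=0x2D087 flags P=1 W=1 U=1 S=1
  ✓ 0x2D9B5 (huge @L0)  — 1 lookups
#2 VA=0xA0341416E61 (r,kernel):
  [0] read 0x20 idx=20: raw=0x2E007 flags P=1 W=1 U=1 S=0
  [1] read 0x2E idx=13: raw=0x32007 flags P=1 W=1 U=1 S=0
  [2] read 0x32 idx=10: raw=0x34007 flags P=1 W=1 U=1 S=0
  [3] read 0x34 idx=22: raw=0x36007 flags P=1 W=1 U=1 S=0
  ✓ 0x36E61  — 4 lookups

Access #0 fault: NONE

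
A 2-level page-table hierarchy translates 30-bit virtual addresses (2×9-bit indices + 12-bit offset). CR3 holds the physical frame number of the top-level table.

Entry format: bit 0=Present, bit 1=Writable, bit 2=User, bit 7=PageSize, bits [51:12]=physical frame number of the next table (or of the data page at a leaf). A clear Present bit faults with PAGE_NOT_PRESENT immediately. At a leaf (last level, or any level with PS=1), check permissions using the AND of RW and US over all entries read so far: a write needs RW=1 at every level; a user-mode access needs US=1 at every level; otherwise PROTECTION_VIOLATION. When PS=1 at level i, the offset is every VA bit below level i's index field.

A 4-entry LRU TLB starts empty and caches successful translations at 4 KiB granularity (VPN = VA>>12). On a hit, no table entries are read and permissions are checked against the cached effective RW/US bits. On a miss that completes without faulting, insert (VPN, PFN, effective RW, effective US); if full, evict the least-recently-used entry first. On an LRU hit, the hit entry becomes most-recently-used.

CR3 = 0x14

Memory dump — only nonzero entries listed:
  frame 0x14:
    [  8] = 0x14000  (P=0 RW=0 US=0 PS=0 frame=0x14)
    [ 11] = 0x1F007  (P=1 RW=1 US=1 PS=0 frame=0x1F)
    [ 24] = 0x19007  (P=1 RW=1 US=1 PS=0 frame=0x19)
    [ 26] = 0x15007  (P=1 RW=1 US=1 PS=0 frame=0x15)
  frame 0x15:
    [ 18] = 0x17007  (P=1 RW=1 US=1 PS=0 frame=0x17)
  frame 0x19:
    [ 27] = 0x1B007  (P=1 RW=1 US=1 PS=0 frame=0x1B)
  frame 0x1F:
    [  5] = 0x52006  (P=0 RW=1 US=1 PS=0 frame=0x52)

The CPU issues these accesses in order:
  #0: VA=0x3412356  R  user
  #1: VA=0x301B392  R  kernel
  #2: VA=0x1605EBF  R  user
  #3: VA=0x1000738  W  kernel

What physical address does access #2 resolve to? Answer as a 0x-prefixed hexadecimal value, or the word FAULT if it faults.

Walk each access:
#0 VA=0x3412356 (r,user):
  L0 @0x14[26] → 0x15007  P=1,RW=1,US=1,PS=0
  L1 @0x15[18] → 0x17007  P=1,RW=1,US=1,PS=0
  ⇒ phys 0x17356  [2 reads]
#1 VA=0x301B392 (r,kernel):
  L0 @0x14[24] → 0x19007  P=1,RW=1,US=1,PS=0
  L1 @0x19[27] → 0x1B007  P=1,RW=1,US=1,PS=0
  ⇒ phys 0x1B392  [2 reads]
#2 VA=0x1605EBF (r,user):
  L0 @0x14[11] → 0x1F007  P=1,RW=1,US=1,PS=0
  L1 @0x1F[5] → 0x52006  P=0,RW=1,US=1,PS=0
  ⇒ fault: PAGE_NOT_PRESENT  — 2 lookups
#3 VA=0x1000738 (w,kernel):
  L0 @0x14[8] → 0x14000  P=0,RW=0,US=0,PS=0
  ⇒ fault: PAGE_NOT_PRESENT  — 1 lookups

Access #2 PA: FAULT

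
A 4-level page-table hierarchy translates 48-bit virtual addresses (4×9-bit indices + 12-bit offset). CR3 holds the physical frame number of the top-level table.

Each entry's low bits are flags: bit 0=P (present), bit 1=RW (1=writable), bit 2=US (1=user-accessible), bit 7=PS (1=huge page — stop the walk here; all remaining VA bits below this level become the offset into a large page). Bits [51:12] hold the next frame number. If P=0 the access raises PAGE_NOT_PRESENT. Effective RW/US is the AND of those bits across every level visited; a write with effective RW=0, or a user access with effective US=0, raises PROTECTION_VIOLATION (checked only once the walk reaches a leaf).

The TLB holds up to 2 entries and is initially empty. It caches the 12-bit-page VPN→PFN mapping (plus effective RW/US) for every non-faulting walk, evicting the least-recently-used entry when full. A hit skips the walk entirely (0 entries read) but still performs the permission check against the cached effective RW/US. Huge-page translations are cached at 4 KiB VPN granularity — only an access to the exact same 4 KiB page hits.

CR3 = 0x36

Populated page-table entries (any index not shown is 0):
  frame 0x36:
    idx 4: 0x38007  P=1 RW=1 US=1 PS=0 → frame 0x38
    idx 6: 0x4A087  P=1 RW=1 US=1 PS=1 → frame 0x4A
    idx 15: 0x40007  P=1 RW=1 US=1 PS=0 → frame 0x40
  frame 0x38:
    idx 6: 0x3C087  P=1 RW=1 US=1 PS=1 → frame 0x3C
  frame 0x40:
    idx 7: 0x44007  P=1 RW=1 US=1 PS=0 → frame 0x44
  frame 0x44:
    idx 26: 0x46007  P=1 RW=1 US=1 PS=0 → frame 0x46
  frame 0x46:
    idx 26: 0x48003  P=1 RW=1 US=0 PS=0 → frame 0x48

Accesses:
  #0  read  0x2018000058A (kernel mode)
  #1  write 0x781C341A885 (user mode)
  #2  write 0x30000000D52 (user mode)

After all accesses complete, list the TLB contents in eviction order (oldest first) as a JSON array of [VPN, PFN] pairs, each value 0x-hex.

Per-access translation:
#0 VA=0x2018000058A (r,kernel):
  [0] read 0x36 idx=4: raw=0x38007 flags P=1 W=1 U=1 S=0
  [1] read 0x38 idx=6: raw=0x3C087 flags P=1 W=1 U=1 S=1
  ⇒ phys 0x3C58A (huge @L1)  [2 reads]
#1 VA=0x781C341A885 (w,user):
  [0] read 0x36 idx=15: raw=0x40007 flags P=1 W=1 U=1 S=0
  [1] read 0x40 idx=7: raw=0x44007 flags P=1 W=1 U=1 S=0
  [2] read 0x44 idx=26: raw=0x46007 flags P=1 W=1 U=1 S=0
  [3] read 0x46 idx=26: raw=0x48003 flags P=1 W=1 U=0 S=0
  ✗ PROTECTION_VIOLATION  [4 reads]
#2 VA=0x30000000D52 (w,user):
  [0] read 0x36 idx=6: raw=0x4A087 flags P=1 W=1 U=1 S=1
  ⇒ phys 0x4AD52 (huge @L0)  [1 reads]

TLB: [["0x20180000", "0x3C"], ["0x30000000", "0x4A"]]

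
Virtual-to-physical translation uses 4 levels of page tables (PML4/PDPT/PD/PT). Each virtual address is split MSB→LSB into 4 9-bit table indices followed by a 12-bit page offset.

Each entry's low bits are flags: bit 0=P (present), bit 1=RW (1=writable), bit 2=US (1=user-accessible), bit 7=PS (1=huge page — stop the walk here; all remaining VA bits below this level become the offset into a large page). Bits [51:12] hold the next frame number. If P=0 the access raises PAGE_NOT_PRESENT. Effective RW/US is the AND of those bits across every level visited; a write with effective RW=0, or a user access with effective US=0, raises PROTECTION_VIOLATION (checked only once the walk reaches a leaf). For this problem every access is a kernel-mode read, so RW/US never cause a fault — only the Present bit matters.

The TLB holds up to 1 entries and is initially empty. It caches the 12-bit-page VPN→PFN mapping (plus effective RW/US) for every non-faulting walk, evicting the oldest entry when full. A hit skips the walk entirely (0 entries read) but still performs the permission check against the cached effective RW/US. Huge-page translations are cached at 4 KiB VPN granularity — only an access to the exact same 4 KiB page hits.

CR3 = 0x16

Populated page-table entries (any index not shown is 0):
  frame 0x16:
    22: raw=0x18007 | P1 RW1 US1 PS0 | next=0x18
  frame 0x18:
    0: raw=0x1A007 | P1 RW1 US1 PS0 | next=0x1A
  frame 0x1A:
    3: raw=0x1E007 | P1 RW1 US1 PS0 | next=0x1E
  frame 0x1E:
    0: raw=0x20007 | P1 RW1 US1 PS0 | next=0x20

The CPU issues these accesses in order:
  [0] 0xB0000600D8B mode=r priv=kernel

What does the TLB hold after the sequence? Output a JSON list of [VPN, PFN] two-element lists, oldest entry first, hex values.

Trace:
#0 VA=0xB0000600D8B (r,kernel):
  [0] read 0x16 idx=22: raw=0x18007 flags P=1 W=1 U=1 S=0
  [1] read 0x18 idx=0: raw=0x1A007 flags P=1 W=1 U=1 S=0
  [2] read 0x1A idx=3: raw=0x1E007 flags P=1 W=1 U=1 S=0
  [3] read 0x1E idx=0: raw=0x20007 flags P=1 W=1 U=1 S=0
  ⇒ phys 0x20D8B  [4 reads]

TLB: [["0xB0000600", "0x20"]]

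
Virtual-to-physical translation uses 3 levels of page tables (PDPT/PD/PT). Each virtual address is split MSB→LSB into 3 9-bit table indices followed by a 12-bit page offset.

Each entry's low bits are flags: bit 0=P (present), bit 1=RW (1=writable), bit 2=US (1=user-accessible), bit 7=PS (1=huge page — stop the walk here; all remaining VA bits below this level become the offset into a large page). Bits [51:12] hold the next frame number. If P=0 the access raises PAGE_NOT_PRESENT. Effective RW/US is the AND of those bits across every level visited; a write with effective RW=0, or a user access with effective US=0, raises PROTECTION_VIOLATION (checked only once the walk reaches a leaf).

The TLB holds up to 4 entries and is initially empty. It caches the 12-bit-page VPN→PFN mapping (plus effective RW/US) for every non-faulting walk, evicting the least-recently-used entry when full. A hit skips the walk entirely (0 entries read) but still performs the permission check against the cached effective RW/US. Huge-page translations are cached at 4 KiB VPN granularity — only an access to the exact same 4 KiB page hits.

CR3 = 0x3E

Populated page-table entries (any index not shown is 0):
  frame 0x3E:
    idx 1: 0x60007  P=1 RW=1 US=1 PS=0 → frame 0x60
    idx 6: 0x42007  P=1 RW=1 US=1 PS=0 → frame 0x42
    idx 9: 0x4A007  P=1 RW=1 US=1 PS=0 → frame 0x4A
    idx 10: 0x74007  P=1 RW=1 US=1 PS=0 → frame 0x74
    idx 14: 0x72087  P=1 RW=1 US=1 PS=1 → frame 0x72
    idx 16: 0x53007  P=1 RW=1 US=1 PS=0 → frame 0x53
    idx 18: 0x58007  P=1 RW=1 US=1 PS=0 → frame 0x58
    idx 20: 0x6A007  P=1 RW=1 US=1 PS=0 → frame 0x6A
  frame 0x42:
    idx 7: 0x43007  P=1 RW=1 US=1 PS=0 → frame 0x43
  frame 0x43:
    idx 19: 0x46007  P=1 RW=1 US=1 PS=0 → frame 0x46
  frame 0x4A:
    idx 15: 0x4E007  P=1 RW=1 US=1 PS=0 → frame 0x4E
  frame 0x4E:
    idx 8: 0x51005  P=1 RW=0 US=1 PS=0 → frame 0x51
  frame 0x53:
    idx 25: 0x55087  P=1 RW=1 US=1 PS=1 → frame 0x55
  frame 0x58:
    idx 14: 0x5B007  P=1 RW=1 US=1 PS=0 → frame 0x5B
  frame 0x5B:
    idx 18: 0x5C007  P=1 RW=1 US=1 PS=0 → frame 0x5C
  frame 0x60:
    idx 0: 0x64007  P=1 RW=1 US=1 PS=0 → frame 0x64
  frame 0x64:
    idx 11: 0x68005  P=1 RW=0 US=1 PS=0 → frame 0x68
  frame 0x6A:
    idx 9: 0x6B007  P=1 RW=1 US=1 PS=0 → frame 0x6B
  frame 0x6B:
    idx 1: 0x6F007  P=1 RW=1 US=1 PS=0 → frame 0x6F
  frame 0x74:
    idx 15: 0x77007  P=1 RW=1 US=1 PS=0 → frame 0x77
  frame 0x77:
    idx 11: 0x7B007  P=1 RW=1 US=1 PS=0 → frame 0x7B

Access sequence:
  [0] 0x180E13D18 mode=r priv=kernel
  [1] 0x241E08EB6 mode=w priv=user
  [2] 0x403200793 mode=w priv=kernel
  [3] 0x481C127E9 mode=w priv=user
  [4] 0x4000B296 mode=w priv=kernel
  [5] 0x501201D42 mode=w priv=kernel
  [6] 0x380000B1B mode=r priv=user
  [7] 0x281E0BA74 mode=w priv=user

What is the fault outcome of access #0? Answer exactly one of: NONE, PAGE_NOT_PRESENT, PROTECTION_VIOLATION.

Trace:
#0 VA=0x180E13D18 (r,kernel):
  L0: frame=0x3E idx=6 entry=0x42007 [P=1 RW=1 US=1 PS=0]
  L1: frame=0x42 idx=7 entry=0x43007 [P=1 RW=1 US=1 PS=0]
  L2: frame=0x43 idx=19 entry=0x46007 [P=1 RW=1 US=1 PS=0]
  ⇒ phys 0x46D18  [3 reads]
#1 VA=0x241E08EB6 (w,user):
  L0: frame=0x3E idx=9 entry=0x4A007 [P=1 RW=1 US=1 PS=0]
  L1: frame=0x4A idx=15 entry=0x4E007 [P=1 RW=1 US=1 PS=0]
  L2: frame=0x4E idx=8 entry=0x51005 [P=1 RW=0 US=1 PS=0]
  ⇒ fault: PROTECTION_VIOLATION  — 3 lookups
#2 VA=0x403200793 (w,kernel):
  L0: frame=0x3E idx=16 entry=0x53007 [P=1 RW=1 US=1 PS=0]
  L1: frame=0x53 idx=25 entry=0x55087 [P=1 RW=1 US=1 PS=1]
  ⇒ phys 0x55793 (huge @L1)  [2 reads]
#3 VA=0x481C127E9 (w,user):
  L0: frame=0x3E idx=18 entry=0x58007 [P=1 RW=1 US=1 PS=0]
  L1: frame=0x58 idx=14 entry=0x5B007 [P=1 RW=1 US=1 PS=0]
  L2: frame=0x5B idx=18 entry=0x5C007 [P=1 RW=1 US=1 PS=0]
  ⇒ phys 0x5C7E9  [3 reads]
#4 VA=0x4000B296 (w,kernel):
  L0: frame=0x3E idx=1 entry=0x60007 [P=1 RW=1 US=1 PS=0]
  L1: frame=0x60 idx=0 entry=0x64007 [P=1 RW=1 US=1 PS=0]
  L2: frame=0x64 idx=11 entry=0x68005 [P=1 RW=0 US=1 PS=0]
  ⇒ fault: PROTECTION_VIOLATION  — 3 lookups
#5 VA=0x501201D42 (w,kernel):
  L0: frame=0x3E idx=20 entry=0x6A007 [P=1 RW=1 US=1 PS=0]
  L1: frame=0x6A idx=9 entry=0x6B007 [P=1 RW=1 US=1 PS=0]
  L2: frame=0x6B idx=1 entry=0x6F007 [P=1 RW=1 US=1 PS=0]
  ⇒ phys 0x6FD42  [3 reads]
#6 VA=0x380000B1B (r,user):
  L0: frame=0x3E idx=14 entry=0x72087 [P=1 RW=1 US=1 PS=1]
  ⇒ phys 0x72B1B (huge @L0)  [1 reads]
#7 VA=0x281E0BA74 (w,user):
  L0: frame=0x3E idx=10 entry=0x74007 [P=1 RW=1 US=1 PS=0]
  L1: frame=0x74 idx=15 entry=0x77007 [P=1 RW=1 US=1 PS=0]
  L2: frame=0x77 idx=11 entry=0x7B007 [P=1 RW=1 US=1 PS=0]
  ⇒ phys 0x7BA74  [3 reads]

Access #0 fault: NONE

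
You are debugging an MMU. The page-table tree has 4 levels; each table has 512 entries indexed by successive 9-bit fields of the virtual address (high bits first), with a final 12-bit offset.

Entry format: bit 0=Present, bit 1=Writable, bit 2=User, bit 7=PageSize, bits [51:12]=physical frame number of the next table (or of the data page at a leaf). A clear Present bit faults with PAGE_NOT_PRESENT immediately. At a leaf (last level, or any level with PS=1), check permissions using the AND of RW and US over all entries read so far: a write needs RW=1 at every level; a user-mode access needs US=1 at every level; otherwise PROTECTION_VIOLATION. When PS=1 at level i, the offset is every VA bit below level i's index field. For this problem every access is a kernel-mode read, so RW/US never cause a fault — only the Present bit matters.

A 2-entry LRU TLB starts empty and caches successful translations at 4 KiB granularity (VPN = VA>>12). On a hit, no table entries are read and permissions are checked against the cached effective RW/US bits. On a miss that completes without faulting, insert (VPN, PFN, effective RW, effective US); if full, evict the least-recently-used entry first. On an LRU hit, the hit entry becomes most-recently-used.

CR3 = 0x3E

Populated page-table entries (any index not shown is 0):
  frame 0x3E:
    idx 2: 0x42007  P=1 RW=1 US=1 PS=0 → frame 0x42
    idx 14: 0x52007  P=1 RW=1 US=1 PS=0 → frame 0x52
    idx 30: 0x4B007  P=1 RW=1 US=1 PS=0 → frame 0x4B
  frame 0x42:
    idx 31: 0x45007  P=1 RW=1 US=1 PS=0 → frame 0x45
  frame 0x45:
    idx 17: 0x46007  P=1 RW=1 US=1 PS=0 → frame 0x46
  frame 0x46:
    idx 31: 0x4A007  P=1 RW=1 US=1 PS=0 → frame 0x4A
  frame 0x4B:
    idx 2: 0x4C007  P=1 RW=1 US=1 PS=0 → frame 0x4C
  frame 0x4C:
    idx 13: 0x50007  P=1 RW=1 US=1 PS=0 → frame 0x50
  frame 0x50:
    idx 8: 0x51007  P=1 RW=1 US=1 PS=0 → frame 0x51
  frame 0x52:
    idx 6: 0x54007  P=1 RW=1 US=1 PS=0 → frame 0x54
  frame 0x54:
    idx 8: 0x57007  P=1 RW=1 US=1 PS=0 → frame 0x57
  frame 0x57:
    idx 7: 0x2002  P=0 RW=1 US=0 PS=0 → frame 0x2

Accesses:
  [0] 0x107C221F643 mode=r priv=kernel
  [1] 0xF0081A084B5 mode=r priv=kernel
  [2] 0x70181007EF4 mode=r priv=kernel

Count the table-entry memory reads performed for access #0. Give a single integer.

Walk each access:
#0 VA=0x107C221F643 (r,kernel):
  L0 @0x3E[2] → 0x42007  P=1,RW=1,US=1,PS=0
  L1 @0x42[31] → 0x45007  P=1,RW=1,US=1,PS=0
  L2 @0x45[17] → 0x46007  P=1,RW=1,US=1,PS=0
  L3 @0x46[31] → 0x4A007  P=1,RW=1,US=1,PS=0
  ✓ 0x4A643  — 4 lookups
#1 VA=0xF0081A084B5 (r,kernel):
  L0 @0x3E[30] → 0x4B007  P=1,RW=1,US=1,PS=0
  L1 @0x4B[2] → 0x4C007  P=1,RW=1,US=1,PS=0
  L2 @0x4C[13] → 0x50007  P=1,RW=1,US=1,PS=0
  L3 @0x50[8] → 0x51007  P=1,RW=1,US=1,PS=0
  ✓ 0x514B5  — 4 lookups
#2 VA=0x70181007EF4 (r,kernel):
  L0 @0x3E[14] → 0x52007  P=1,RW=1,US=1,PS=0
  L1 @0x52[6] → 0x54007  P=1,RW=1,US=1,PS=0
  L2 @0x54[8] → 0x57007  P=1,RW=1,US=1,PS=0
  L3 @0x57[7] → 0x2002  P=0,RW=1,US=0,PS=0
  ✗ PAGE_NOT_PRESENT  [4 reads]

Entries read for #0: 4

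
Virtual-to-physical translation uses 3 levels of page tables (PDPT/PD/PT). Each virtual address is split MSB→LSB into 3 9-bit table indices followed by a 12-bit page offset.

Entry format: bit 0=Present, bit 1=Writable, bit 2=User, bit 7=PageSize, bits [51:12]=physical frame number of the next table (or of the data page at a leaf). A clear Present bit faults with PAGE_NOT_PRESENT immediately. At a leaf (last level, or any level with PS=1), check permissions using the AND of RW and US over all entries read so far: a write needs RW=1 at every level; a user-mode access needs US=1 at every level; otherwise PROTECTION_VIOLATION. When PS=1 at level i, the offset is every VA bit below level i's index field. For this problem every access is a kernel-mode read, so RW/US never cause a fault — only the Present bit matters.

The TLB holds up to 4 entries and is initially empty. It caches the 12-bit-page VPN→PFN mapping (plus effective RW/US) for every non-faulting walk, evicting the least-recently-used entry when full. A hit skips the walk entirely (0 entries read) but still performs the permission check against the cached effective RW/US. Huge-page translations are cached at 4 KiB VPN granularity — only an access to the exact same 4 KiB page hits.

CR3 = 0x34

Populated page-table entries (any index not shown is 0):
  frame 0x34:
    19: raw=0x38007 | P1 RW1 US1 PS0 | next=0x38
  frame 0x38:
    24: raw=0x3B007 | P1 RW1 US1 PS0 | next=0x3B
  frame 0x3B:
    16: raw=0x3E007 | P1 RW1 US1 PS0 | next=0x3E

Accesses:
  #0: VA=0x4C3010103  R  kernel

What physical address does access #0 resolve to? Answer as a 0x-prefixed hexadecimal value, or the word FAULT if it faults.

Trace:
#0 VA=0x4C3010103 (r,kernel):
  L0: frame=0x34 idx=19 entry=0x38007 [P=1 RW=1 US=1 PS=0]
  L1: frame=0x38 idx=24 entry=0x3B007 [P=1 RW=1 US=1 PS=0]
  L2: frame=0x3B idx=16 entry=0x3E007 [P=1 RW=1 US=1 PS=0]
  ⇒ phys 0x3E103  [3 reads]

Access #0 PA: 0x3E103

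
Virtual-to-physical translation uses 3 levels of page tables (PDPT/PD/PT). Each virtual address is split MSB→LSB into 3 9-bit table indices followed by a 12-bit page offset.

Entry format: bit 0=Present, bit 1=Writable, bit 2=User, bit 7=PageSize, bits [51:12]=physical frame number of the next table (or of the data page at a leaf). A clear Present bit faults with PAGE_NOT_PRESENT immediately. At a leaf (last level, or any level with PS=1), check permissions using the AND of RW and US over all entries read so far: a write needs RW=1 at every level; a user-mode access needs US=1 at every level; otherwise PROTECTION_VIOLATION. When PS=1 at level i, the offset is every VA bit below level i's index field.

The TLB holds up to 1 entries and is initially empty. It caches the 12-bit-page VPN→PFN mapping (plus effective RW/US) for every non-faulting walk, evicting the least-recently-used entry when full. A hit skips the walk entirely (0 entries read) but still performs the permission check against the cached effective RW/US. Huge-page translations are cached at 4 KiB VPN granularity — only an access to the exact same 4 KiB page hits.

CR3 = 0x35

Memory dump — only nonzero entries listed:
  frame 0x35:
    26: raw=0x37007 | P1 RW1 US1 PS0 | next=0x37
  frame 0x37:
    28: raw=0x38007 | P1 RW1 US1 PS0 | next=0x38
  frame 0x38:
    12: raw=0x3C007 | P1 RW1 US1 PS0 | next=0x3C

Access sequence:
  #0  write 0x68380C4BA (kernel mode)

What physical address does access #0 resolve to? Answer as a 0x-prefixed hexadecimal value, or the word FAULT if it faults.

Per-access translation:
#0 VA=0x68380C4BA (w,kernel):
  L0: frame=0x35 idx=26 entry=0x37007 [P=1 RW=1 US=1 PS=0]
  L1: frame=0x37 idx=28 entry=0x38007 [P=1 RW=1 US=1 PS=0]
  L2: frame=0x38 idx=12 entry=0x3C007 [P=1 RW=1 US=1 PS=0]
  ✓ 0x3C4BA  — 3 lookups

Access #0 PA: 0x3C4BA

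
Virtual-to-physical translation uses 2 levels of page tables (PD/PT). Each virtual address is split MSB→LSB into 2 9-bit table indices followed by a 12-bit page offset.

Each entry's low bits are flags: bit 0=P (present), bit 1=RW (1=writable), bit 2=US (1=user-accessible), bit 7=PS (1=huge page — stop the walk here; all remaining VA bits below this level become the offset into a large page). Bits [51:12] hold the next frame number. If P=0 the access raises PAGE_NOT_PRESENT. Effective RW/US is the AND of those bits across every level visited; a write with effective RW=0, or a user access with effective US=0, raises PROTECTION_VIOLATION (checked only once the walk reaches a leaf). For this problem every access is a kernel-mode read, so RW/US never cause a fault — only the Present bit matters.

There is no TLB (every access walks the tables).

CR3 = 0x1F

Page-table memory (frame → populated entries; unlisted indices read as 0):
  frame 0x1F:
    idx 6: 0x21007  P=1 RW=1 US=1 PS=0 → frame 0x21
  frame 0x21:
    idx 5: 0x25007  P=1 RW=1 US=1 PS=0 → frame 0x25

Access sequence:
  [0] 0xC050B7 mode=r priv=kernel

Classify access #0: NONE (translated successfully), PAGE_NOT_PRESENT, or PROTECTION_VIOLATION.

Per-access translation:
#0 VA=0xC050B7 (r,kernel):
  L0: frame=0x1F idx=6 entry=0x21007 [P=1 RW=1 US=1 PS=0]
  L1: frame=0x21 idx=5 entry=0x25007 [P=1 RW=1 US=1 PS=0]
  ⇒ phys 0x250B7  [2 reads]

Access #0 fault: NONE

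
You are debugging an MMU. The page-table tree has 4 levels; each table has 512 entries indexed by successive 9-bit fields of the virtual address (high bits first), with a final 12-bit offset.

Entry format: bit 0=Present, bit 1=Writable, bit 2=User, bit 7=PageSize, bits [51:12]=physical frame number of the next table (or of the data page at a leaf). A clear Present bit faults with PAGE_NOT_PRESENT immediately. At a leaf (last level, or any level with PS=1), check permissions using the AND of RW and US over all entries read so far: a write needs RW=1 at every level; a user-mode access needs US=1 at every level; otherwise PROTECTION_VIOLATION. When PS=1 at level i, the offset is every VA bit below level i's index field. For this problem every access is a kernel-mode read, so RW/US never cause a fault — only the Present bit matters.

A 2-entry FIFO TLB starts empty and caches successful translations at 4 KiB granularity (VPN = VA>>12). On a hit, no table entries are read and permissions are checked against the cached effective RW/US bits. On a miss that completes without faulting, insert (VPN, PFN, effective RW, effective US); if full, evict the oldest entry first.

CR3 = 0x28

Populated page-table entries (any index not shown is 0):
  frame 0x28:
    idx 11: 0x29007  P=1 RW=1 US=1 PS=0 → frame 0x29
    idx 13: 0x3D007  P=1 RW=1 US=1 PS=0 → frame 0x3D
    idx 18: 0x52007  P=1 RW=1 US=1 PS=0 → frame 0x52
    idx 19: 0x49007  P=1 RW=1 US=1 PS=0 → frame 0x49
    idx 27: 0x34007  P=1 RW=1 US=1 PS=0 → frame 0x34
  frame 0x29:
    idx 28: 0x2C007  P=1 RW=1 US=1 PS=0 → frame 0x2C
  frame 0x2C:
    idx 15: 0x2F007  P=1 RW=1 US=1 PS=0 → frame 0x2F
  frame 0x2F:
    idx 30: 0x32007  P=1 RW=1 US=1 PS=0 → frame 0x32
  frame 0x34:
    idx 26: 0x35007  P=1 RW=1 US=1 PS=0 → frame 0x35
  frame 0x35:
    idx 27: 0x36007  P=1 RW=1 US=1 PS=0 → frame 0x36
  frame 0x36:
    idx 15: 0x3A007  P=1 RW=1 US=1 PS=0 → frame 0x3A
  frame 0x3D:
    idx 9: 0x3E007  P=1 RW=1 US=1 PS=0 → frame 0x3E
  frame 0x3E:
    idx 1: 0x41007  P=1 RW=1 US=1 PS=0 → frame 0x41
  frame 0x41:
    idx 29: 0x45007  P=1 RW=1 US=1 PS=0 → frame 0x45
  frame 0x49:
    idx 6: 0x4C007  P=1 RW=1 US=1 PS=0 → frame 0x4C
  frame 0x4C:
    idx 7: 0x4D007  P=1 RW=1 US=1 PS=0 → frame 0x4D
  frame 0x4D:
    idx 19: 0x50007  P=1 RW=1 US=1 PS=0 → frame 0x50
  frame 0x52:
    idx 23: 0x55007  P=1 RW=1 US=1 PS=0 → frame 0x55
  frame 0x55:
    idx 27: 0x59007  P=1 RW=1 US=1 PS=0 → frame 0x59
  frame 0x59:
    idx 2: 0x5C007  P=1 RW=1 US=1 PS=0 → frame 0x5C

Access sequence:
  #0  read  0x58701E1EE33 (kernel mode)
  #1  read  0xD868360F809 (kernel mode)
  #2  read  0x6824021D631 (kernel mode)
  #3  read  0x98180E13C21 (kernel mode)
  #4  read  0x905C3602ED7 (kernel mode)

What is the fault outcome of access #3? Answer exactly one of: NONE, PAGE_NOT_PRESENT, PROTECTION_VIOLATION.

Walk each access:
#0 VA=0x58701E1EE33 (r,kernel):
  L0: frame=0x28 idx=11 entry=0x29007 [P=1 RW=1 US=1 PS=0]
  L1: frame=0x29 idx=28 entry=0x2C007 [P=1 RW=1 US=1 PS=0]
  L2: frame=0x2C idx=15 entry=0x2F007 [P=1 RW=1 US=1 PS=0]
  L3: frame=0x2F idx=30 entry=0x32007 [P=1 RW=1 US=1 PS=0]
  ✓ 0x32E33  — 4 lookups
#1 VA=0xD868360F809 (r,kernel):
  L0: frame=0x28 idx=27 entry=0x34007 [P=1 RW=1 US=1 PS=0]
  L1: frame=0x34 idx=26 entry=0x35007 [P=1 RW=1 US=1 PS=0]
  L2: frame=0x35 idx=27 entry=0x36007 [P=1 RW=1 US=1 PS=0]
  L3: frame=0x36 idx=15 entry=0x3A007 [P=1 RW=1 US=1 PS=0]
  ✓ 0x3A809  — 4 lookups
#2 VA=0x6824021D631 (r,kernel):
  L0: frame=0x28 idx=13 entry=0x3D007 [P=1 RW=1 US=1 PS=0]
  L1: frame=0x3D idx=9 entry=0x3E007 [P=1 RW=1 US=1 PS=0]
  L2: frame=0x3E idx=1 entry=0x41007 [P=1 RW=1 US=1 PS=0]
  L3: frame=0x41 idx=29 entry=0x45007 [P=1 RW=1 US=1 PS=0]
  ✓ 0x45631  — 4 lookups
#3 VA=0x98180E13C21 (r,kernel):
  L0: frame=0x28 idx=19 entry=0x49007 [P=1 RW=1 US=1 PS=0]
  L1: frame=0x49 idx=6 entry=0x4C007 [P=1 RW=1 US=1 PS=0]
  L2: frame=0x4C idx=7 entry=0x4D007 [P=1 RW=1 US=1 PS=0]
  L3: frame=0x4D idx=19 entry=0x50007 [P=1 RW=1 US=1 PS=0]
  ✓ 0x50C21  — 4 lookups
#4 VA=0x905C3602ED7 (r,kernel):
  L0: frame=0x28 idx=18 entry=0x52007 [P=1 RW=1 US=1 PS=0]
  L1: frame=0x52 idx=23 entry=0x55007 [P=1 RW=1 US=1 PS=0]
  L2: frame=0x55 idx=27 entry=0x59007 [P=1 RW=1 US=1 PS=0]
  L3: frame=0x59 idx=2 entry=0x5C007 [P=1 RW=1 US=1 PS=0]
  ✓ 0x5CED7  — 4 lookups

Access #3 fault: NONE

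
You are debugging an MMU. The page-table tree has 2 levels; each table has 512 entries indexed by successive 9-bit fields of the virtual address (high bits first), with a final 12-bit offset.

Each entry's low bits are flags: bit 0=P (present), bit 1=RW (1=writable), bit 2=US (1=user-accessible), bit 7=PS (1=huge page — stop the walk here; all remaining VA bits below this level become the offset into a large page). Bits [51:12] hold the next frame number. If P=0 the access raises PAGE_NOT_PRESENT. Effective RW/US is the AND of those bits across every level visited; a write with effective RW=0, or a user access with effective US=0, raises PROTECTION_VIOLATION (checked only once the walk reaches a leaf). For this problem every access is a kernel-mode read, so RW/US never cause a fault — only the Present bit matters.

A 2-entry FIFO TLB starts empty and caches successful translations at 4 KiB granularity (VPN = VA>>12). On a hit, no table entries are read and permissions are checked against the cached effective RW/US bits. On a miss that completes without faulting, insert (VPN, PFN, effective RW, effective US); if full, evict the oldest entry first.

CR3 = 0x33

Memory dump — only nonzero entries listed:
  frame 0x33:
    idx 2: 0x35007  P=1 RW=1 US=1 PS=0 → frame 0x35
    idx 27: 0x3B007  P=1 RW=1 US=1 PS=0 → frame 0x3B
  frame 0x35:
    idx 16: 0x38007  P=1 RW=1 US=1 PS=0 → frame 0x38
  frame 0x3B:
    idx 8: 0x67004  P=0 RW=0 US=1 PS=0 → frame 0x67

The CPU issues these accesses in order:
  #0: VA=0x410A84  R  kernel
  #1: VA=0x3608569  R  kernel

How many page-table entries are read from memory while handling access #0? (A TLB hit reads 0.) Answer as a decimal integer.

Trace:
#0 VA=0x410A84 (r,kernel):
  L0 @0x33[2] → 0x35007  P=1,RW=1,US=1,PS=0
  L1 @0x35[16] → 0x38007  P=1,RW=1,US=1,PS=0
  → PA=0x38A84  (2 entries read)
#1 VA=0x3608569 (r,kernel):
  L0 @0x33[27] → 0x3B007  P=1,RW=1,US=1,PS=0
  L1 @0x3B[8] → 0x67004  P=0,RW=0,US=1,PS=0
  ✗ PAGE_NOT_PRESENT  [2 reads]

Entries read for #0: 2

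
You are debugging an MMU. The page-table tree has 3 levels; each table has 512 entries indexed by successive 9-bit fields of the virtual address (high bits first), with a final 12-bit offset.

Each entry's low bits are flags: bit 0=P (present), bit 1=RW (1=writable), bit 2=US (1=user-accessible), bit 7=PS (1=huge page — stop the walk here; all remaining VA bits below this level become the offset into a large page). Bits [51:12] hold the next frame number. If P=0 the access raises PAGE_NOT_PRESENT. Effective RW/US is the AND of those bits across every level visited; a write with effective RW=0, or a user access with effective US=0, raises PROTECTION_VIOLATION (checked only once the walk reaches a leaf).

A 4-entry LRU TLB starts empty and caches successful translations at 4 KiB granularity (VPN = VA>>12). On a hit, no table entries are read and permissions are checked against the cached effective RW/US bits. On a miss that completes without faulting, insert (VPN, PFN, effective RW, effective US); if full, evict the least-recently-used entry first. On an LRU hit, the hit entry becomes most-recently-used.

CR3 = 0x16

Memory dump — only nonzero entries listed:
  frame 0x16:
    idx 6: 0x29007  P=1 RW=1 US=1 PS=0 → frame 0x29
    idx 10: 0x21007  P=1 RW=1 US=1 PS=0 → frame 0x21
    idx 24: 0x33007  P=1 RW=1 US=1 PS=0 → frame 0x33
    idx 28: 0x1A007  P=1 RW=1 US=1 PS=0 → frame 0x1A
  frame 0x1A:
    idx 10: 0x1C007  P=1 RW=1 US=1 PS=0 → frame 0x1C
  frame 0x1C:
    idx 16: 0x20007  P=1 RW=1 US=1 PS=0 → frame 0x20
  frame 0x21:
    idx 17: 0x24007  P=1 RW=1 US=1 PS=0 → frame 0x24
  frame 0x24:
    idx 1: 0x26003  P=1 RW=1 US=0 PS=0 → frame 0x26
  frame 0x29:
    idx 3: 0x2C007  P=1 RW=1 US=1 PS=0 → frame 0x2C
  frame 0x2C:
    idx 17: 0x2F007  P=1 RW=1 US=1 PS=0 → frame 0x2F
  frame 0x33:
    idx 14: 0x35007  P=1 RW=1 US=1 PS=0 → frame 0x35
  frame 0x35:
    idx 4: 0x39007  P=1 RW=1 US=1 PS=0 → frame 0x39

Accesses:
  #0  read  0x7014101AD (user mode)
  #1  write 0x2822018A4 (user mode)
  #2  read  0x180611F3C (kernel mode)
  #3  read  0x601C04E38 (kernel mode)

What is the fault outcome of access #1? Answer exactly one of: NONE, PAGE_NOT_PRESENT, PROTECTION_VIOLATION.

Trace:
#0 VA=0x7014101AD (r,user):
  L0: frame=0x16 idx=28 entry=0x1A007 [P=1 RW=1 US=1 PS=0]
  L1: frame=0x1A idx=10 entry=0x1C007 [P=1 RW=1 US=1 PS=0]
  L2: frame=0x1C idx=16 entry=0x20007 [P=1 RW=1 US=1 PS=0]
  ⇒ phys 0x201AD  [3 reads]
#1 VA=0x2822018A4 (w,user):
  L0: frame=0x16 idx=10 entry=0x21007 [P=1 RW=1 US=1 PS=0]
  L1: frame=0x21 idx=17 entry=0x24007 [P=1 RW=1 US=1 PS=0]
  L2: frame=0x24 idx=1 entry=0x26003 [P=1 RW=1 US=0 PS=0]
  → PROTECTION_VIOLATION  (3 entries read)
#2 VA=0x180611F3C (r,kernel):
  L0: frame=0x16 idx=6 entry=0x29007 [P=1 RW=1 US=1 PS=0]
  L1: frame=0x29 idx=3 entry=0x2C007 [P=1 RW=1 US=1 PS=0]
  L2: frame=0x2C idx=17 entry=0x2F007 [P=1 RW=1 US=1 PS=0]
  ⇒ phys 0x2FF3C  [3 reads]
#3 VA=0x601C04E38 (r,kernel):
  L0: frame=0x16 idx=24 entry=0x33007 [P=1 RW=1 US=1 PS=0]
  L1: frame=0x33 idx=14 entry=0x35007 [P=1 RW=1 US=1 PS=0]
  L2: frame=0x35 idx=4 entry=0x39007 [P=1 RW=1 US=1 PS=0]
  ⇒ phys 0x39E38  [3 reads]

Access #1 fault: PROTECTION_VIOLATION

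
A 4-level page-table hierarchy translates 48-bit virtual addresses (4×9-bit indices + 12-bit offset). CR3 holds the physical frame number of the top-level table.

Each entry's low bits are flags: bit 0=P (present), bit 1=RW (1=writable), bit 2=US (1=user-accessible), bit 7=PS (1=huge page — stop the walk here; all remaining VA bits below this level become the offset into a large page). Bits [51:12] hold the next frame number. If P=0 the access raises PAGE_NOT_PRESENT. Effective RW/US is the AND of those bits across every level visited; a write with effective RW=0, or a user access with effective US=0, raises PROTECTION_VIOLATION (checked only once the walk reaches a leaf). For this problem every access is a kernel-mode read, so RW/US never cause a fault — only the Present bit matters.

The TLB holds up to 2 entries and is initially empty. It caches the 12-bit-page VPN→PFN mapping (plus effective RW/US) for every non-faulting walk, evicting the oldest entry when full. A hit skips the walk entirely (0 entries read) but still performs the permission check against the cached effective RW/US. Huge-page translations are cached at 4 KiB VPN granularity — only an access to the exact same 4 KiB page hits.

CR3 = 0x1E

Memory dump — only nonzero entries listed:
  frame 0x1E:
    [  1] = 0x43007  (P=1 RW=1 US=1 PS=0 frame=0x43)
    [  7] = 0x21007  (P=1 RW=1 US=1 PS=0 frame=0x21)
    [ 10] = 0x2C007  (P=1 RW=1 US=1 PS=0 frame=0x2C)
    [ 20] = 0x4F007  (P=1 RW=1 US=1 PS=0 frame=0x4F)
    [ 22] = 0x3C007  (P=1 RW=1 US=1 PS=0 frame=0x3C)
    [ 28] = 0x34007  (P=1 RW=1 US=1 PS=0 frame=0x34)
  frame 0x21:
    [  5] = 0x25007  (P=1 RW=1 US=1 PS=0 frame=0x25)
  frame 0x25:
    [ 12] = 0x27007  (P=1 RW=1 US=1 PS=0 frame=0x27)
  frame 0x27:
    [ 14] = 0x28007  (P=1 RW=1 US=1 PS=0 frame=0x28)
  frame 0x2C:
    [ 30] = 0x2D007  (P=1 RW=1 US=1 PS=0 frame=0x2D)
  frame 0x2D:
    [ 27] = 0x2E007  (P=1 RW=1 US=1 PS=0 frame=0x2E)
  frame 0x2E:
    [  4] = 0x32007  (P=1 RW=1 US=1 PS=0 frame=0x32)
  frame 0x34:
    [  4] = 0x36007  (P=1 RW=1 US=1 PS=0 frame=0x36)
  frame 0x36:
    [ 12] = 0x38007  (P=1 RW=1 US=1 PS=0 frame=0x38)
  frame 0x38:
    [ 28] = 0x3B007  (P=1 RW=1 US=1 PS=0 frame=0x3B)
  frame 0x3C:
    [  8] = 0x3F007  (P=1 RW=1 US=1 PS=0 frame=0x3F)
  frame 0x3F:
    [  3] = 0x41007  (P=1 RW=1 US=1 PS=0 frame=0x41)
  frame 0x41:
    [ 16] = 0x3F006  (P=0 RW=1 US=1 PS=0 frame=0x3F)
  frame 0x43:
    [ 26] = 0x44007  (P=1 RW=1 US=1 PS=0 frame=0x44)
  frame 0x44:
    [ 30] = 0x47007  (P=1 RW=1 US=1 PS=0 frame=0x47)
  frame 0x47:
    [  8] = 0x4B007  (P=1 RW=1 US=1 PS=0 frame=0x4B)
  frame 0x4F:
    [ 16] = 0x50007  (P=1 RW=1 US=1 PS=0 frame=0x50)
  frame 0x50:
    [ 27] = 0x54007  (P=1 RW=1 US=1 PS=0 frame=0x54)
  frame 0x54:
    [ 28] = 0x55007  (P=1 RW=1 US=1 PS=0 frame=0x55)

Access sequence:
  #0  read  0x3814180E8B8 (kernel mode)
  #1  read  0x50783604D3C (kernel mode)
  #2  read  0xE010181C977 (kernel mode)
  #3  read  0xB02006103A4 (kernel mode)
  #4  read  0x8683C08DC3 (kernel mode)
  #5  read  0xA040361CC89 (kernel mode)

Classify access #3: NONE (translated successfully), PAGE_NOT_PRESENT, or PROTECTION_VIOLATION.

Per-access translation:
#0 VA=0x3814180E8B8 (r,kernel):
  L0 @0x1E[7] → 0x21007  P=1,RW=1,US=1,PS=0
  L1 @0x21[5] → 0x25007  P=1,RW=1,US=1,PS=0
  L2 @0x25[12] → 0x27007  P=1,RW=1,US=1,PS=0
  L3 @0x27[14] → 0x28007  P=1,RW=1,US=1,PS=0
  ✓ 0x288B8  — 4 lookups
#1 VA=0x50783604D3C (r,kernel):
  L0 @0x1E[10] → 0x2C007  P=1,RW=1,US=1,PS=0
  L1 @0x2C[30] → 0x2D007  P=1,RW=1,US=1,PS=0
  L2 @0x2D[27] → 0x2E007  P=1,RW=1,US=1,PS=0
  L3 @0x2E[4] → 0x32007  P=1,RW=1,US=1,PS=0
  ✓ 0x32D3C  — 4 lookups
#2 VA=0xE010181C977 (r,kernel):
  L0 @0x1E[28] → 0x34007  P=1,RW=1,US=1,PS=0
  L1 @0x34[4] → 0x36007  P=1,RW=1,US=1,PS=0
  L2 @0x36[12] → 0x38007  P=1,RW=1,US=1,PS=0
  L3 @0x38[28] → 0x3B007  P=1,RW=1,US=1,PS=0
  ✓ 0x3B977  — 4 lookups
#3 VA=0xB02006103A4 (r,kernel):
  L0 @0x1E[22] → 0x3C007  P=1,RW=1,US=1,PS=0
  L1 @0x3C[8] → 0x3F007  P=1,RW=1,US=1,PS=0
  L2 @0x3F[3] → 0x41007  P=1,RW=1,US=1,PS=0
  L3 @0x41[16] → 0x3F006  P=0,RW=1,US=1,PS=0
  → PAGE_NOT_PRESENT  (4 entries read)
#4 VA=0x8683C08DC3 (r,kernel):
  L0 @0x1E[1] → 0x43007  P=1,RW=1,US=1,PS=0
  L1 @0x43[26] → 0x44007  P=1,RW=1,US=1,PS=0
  L2 @0x44[30] → 0x47007  P=1,RW=1,US=1,PS=0
  L3 @0x47[8] → 0x4B007  P=1,RW=1,US=1,PS=0
  ✓ 0x4BDC3  — 4 lookups
#5 VA=0xA040361CC89 (r,kernel):
  L0 @0x1E[20] → 0x4F007  P=1,RW=1,US=1,PS=0
  L1 @0x4F[16] → 0x50007  P=1,RW=1,US=1,PS=0
  L2 @0x50[27] → 0x54007  P=1,RW=1,US=1,PS=0
  L3 @0x54[28] → 0x55007  P=1,RW=1,US=1,PS=0
  ✓ 0x55C89  — 4 lookups

Access #3 fault: PAGE_NOT_PRESENT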